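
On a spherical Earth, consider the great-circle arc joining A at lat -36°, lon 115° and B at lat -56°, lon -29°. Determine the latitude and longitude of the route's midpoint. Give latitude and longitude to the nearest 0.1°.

Write both endpoints as unit vectors p₁, p₂ with components (cos φ cos λ, cos φ sin λ, sin φ).
The central angle between the endpoints is δ = arccos(p₁·p₂) ≈ 1.449 rad (83.0°).
Interpolate at f = 1/2 with slerp weights a = sin((1−f)δ)/sin δ ≈ 0.668, b = sin(fδ)/sin δ ≈ 0.668.
p = a·p₁ + b·p₂ ≈ (0.098, 0.309, -0.946); φ = arcsin(p_z) ≈ -71.10°, λ = atan2(p_y, p_x) ≈ 72.33°.

≈ lat -71.1°, lon 72.3°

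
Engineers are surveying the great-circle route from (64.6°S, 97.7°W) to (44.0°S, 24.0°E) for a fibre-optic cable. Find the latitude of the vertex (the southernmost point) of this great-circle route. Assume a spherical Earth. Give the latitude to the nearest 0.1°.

The great circle lies in the plane with unit normal n̂ = (p₁ × p₂)/|p₁ × p₂|.
Here n̂_z ≈ +0.297; the vertex latitude is φ_max = arccos|n̂_z| ≈ 72.7°.
Check via Clairaut: cos φ_max = |cos φ₁| · sin C = cos(64.6°)·sin(136.3°) ≈ 0.297, again giving ≈ 72.7°.

≈ 72.7°S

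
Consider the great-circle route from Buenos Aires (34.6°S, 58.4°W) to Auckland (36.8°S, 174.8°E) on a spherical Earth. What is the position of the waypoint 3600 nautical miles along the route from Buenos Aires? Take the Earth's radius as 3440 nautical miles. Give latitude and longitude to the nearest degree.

Write both endpoints as unit vectors p₁, p₂ with components (cos φ cos λ, cos φ sin λ, sin φ).
The central angle between the endpoints is δ = arccos(p₁·p₂) ≈ 1.625 rad (93.1°). The total great-circle distance is δ·R ≈ 1.625 × 3440 ≈ 5592 nmi, so the target fraction is f = 3600/5592 ≈ 0.644.
Interpolate at f ≈ 0.644 with slerp weights a = sin((1−f)δ)/sin δ ≈ 0.548, b = sin(fδ)/sin δ ≈ 0.867.
p = a·p₁ + b·p₂ ≈ (-0.455, -0.321, -0.831); φ = arcsin(p_z) ≈ -56.15°, λ = atan2(p_y, p_x) ≈ -144.77°.

≈ 56°S, 145°W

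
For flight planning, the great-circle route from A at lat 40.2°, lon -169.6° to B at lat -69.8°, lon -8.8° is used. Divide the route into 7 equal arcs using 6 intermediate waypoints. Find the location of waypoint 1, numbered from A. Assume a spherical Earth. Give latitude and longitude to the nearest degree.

≈ lat 19°, lon -165°

Convert each endpoint to a unit vector on the sphere (x = cos φ cos λ, y = cos φ sin λ, z = sin φ).
The central angle between the endpoints is δ = arccos(p₁·p₂) ≈ 2.596 rad (148.7°).
Interpolate at f = 1/7 with slerp weights a = sin((1−f)δ)/sin δ ≈ 1.529, b = sin(fδ)/sin δ ≈ 0.698.
p = a·p₁ + b·p₂ ≈ (-0.910, -0.248, 0.331); φ = arcsin(p_z) ≈ 19.36°, λ = atan2(p_y, p_x) ≈ -164.78°.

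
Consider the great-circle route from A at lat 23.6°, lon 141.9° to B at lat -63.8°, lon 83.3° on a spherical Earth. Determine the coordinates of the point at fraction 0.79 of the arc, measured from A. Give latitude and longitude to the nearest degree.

≈ lat -48°, lon 108°

Convert each endpoint to a unit vector on the sphere (x = cos φ cos λ, y = cos φ sin λ, z = sin φ).
The central angle between the endpoints is δ = arccos(p₁·p₂) ≈ 1.720 rad (98.5°).
Interpolate at f = 0.79 with slerp weights a = sin((1−f)δ)/sin δ ≈ 0.357, b = sin(fδ)/sin δ ≈ 0.989.
p = a·p₁ + b·p₂ ≈ (-0.207, 0.635, -0.744); φ = arcsin(p_z) ≈ -48.07°, λ = atan2(p_y, p_x) ≈ 108.02°.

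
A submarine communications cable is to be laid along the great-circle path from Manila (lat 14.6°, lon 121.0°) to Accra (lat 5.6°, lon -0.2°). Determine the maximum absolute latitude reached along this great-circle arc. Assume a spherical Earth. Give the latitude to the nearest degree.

≈ 21°

The great circle lies in the plane with unit normal n̂ = (p₁ × p₂)/|p₁ × p₂|.
Here n̂_z ≈ -0.936; the vertex latitude is φ_max = arccos|n̂_z| ≈ 20.7°.
Check via Clairaut: cos φ_max = |cos φ₁| · sin C = cos(14.6°)·sin(75.2°) ≈ 0.936, again giving ≈ 20.7°.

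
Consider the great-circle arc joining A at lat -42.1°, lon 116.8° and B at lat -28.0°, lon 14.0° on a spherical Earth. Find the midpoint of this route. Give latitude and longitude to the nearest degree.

≈ lat -48°, lon 59°

Convert each endpoint to a unit vector on the sphere (x = cos φ cos λ, y = cos φ sin λ, z = sin φ).
The central angle between the endpoints is δ = arccos(p₁·p₂) ≈ 1.400 rad (80.2°).
Interpolate at f = 1/2 with slerp weights a = sin((1−f)δ)/sin δ ≈ 0.654, b = sin(fδ)/sin δ ≈ 0.654.
p = a·p₁ + b·p₂ ≈ (0.341, 0.573, -0.745); φ = arcsin(p_z) ≈ -48.18°, λ = atan2(p_y, p_x) ≈ 59.20°.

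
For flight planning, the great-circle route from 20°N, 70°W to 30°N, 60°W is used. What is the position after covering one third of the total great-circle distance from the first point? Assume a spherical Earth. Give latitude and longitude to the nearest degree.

≈ 23°N, 67°W

The haversine formula gives a central angle δ ≈ 0.235 rad (13.5°) between the endpoints.
Interpolate at f = 1/3 with slerp weights a = sin((1−f)δ)/sin δ ≈ 0.670, b = sin(fδ)/sin δ ≈ 0.336.
p = a·p₁ + b·p₂ ≈ (0.361, -0.844, 0.397); φ = arcsin(p_z) ≈ 23.41°, λ = atan2(p_y, p_x) ≈ -66.84°.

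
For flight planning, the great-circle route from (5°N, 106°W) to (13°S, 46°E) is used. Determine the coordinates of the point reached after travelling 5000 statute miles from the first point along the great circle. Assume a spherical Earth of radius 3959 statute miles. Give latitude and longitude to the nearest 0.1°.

≈ (15.5°S, 35.9°W)

Convert each endpoint to a unit vector on the sphere (x = cos φ cos λ, y = cos φ sin λ, z = sin φ).
The central angle between the endpoints is δ = arccos(p₁·p₂) ≈ 2.640 rad (151.2°). The total great-circle distance is δ·R ≈ 2.640 × 3959 ≈ 10450 mi, so the target fraction is f = 5000/10450 ≈ 0.478.
Interpolate at f ≈ 0.478 with slerp weights a = sin((1−f)δ)/sin δ ≈ 2.039, b = sin(fδ)/sin δ ≈ 1.981.
p = a·p₁ + b·p₂ ≈ (0.781, -0.565, -0.268); φ = arcsin(p_z) ≈ -15.53°, λ = atan2(p_y, p_x) ≈ -35.88°.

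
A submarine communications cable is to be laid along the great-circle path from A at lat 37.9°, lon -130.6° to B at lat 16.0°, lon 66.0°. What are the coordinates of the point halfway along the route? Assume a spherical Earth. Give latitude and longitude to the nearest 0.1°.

Write both endpoints as unit vectors p₁, p₂ with components (cos φ cos λ, cos φ sin λ, sin φ).
The central angle between the endpoints is δ = arccos(p₁·p₂) ≈ 2.162 rad (123.9°).
Interpolate at f = 1/2 with slerp weights a = sin((1−f)δ)/sin δ ≈ 1.063, b = sin(fδ)/sin δ ≈ 1.063.
p = a·p₁ + b·p₂ ≈ (-0.130, 0.297, 0.946); φ = arcsin(p_z) ≈ 71.10°, λ = atan2(p_y, p_x) ≈ 113.71°.

≈ lat 71.1°, lon 113.7°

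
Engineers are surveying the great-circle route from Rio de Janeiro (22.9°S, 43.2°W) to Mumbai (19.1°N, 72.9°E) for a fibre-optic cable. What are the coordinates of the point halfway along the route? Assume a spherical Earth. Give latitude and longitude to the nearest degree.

≈ (4°S, 16°E)

Convert each endpoint to a unit vector on the sphere (x = cos φ cos λ, y = cos φ sin λ, z = sin φ).
The central angle between the endpoints is δ = arccos(p₁·p₂) ≈ 2.106 rad (120.7°).
Interpolate at f = 1/2 with slerp weights a = sin((1−f)δ)/sin δ ≈ 1.010, b = sin(fδ)/sin δ ≈ 1.010.
p = a·p₁ + b·p₂ ≈ (0.959, 0.275, -0.063); φ = arcsin(p_z) ≈ -3.59°, λ = atan2(p_y, p_x) ≈ 16.02°.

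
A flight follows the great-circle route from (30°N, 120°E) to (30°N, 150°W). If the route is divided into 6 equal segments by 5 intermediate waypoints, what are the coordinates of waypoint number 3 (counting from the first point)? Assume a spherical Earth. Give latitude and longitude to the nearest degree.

≈ (39°N, 165°E)

Write both endpoints as unit vectors p₁, p₂ with components (cos φ cos λ, cos φ sin λ, sin φ).
The central angle between the endpoints is δ = arccos(p₁·p₂) ≈ 1.318 rad (75.5°).
Interpolate at f = 3/6 with slerp weights a = sin((1−f)δ)/sin δ ≈ 0.632, b = sin(fδ)/sin δ ≈ 0.632.
p = a·p₁ + b·p₂ ≈ (-0.748, 0.200, 0.632); φ = arcsin(p_z) ≈ 39.23°, λ = atan2(p_y, p_x) ≈ 165.00°.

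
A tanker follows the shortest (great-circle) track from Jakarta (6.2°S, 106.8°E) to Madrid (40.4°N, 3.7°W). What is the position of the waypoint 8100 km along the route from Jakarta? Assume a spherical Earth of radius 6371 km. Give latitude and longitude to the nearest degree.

≈ 36°N, 43°E

Convert each endpoint to a unit vector on the sphere (x = cos φ cos λ, y = cos φ sin λ, z = sin φ).
The central angle between the endpoints is δ = arccos(p₁·p₂) ≈ 1.913 rad (109.6°). The total great-circle distance is δ·R ≈ 1.913 × 6371 ≈ 12185 km, so the target fraction is f = 8100/12185 ≈ 0.665.
Interpolate at f ≈ 0.665 with slerp weights a = sin((1−f)δ)/sin δ ≈ 0.635, b = sin(fδ)/sin δ ≈ 1.014.
p = a·p₁ + b·p₂ ≈ (0.588, 0.554, 0.589); φ = arcsin(p_z) ≈ 36.07°, λ = atan2(p_y, p_x) ≈ 43.30°.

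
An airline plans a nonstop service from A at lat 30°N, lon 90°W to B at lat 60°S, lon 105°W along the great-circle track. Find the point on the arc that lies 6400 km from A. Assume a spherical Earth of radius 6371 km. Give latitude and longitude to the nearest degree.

The haversine formula gives a central angle δ ≈ 1.586 rad (90.8°) between the endpoints. The total great-circle distance is δ·R ≈ 1.586 × 6371 ≈ 10102 km, so the target fraction is f = 6400/10102 ≈ 0.634.
Interpolate at f ≈ 0.634 with slerp weights a = sin((1−f)δ)/sin δ ≈ 0.549, b = sin(fδ)/sin δ ≈ 0.844.
p = a·p₁ + b·p₂ ≈ (-0.109, -0.883, -0.456); φ = arcsin(p_z) ≈ -27.16°, λ = atan2(p_y, p_x) ≈ -97.05°.

≈ lat 27°S, lon 97°W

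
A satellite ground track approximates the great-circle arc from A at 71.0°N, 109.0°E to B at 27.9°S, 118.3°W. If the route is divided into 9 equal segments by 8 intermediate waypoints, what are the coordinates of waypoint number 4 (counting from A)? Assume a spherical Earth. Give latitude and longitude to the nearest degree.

≈ 41°N, 141°W

Convert each endpoint to a unit vector on the sphere (x = cos φ cos λ, y = cos φ sin λ, z = sin φ).
The central angle between the endpoints is δ = arccos(p₁·p₂) ≈ 2.262 rad (129.6°).
Interpolate at f = 4/9 with slerp weights a = sin((1−f)δ)/sin δ ≈ 1.235, b = sin(fδ)/sin δ ≈ 1.096.
p = a·p₁ + b·p₂ ≈ (-0.590, -0.473, 0.654); φ = arcsin(p_z) ≈ 40.88°, λ = atan2(p_y, p_x) ≈ -141.29°.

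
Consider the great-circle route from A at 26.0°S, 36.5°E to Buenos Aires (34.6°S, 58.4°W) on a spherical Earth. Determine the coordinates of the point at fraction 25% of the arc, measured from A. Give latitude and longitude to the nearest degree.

≈ 35°S, 16°E

Convert each endpoint to a unit vector on the sphere (x = cos φ cos λ, y = cos φ sin λ, z = sin φ).
The central angle between the endpoints is δ = arccos(p₁·p₂) ≈ 1.384 rad (79.3°).
Interpolate at f = 0.25 with slerp weights a = sin((1−f)δ)/sin δ ≈ 0.877, b = sin(fδ)/sin δ ≈ 0.345.
p = a·p₁ + b·p₂ ≈ (0.782, 0.227, -0.580); φ = arcsin(p_z) ≈ -35.47°, λ = atan2(p_y, p_x) ≈ 16.16°.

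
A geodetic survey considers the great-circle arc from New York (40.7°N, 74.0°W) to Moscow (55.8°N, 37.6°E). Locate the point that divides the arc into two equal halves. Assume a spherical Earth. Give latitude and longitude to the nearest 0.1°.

≈ 62.8°N, 30.5°W

Write both endpoints as unit vectors p₁, p₂ with components (cos φ cos λ, cos φ sin λ, sin φ).
The central angle between the endpoints is δ = arccos(p₁·p₂) ≈ 1.178 rad (67.5°).
Interpolate at f = 1/2 with slerp weights a = sin((1−f)δ)/sin δ ≈ 0.601, b = sin(fδ)/sin δ ≈ 0.601.
p = a·p₁ + b·p₂ ≈ (0.393, -0.232, 0.890); φ = arcsin(p_z) ≈ 62.82°, λ = atan2(p_y, p_x) ≈ -30.53°.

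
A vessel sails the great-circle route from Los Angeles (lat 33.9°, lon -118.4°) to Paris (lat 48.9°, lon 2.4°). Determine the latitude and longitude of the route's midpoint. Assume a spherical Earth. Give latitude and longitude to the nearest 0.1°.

≈ lat 60.2°, lon -69.5°

Convert each endpoint to a unit vector on the sphere (x = cos φ cos λ, y = cos φ sin λ, z = sin φ).
The central angle between the endpoints is δ = arccos(p₁·p₂) ≈ 1.429 rad (81.9°).
Interpolate at f = 1/2 with slerp weights a = sin((1−f)δ)/sin δ ≈ 0.662, b = sin(fδ)/sin δ ≈ 0.662.
p = a·p₁ + b·p₂ ≈ (0.173, -0.465, 0.868); φ = arcsin(p_z) ≈ 60.24°, λ = atan2(p_y, p_x) ≈ -69.55°.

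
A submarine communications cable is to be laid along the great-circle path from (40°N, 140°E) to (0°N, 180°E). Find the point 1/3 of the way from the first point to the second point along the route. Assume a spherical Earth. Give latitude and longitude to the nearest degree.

Convert each endpoint to a unit vector on the sphere (x = cos φ cos λ, y = cos φ sin λ, z = sin φ).
The central angle between the endpoints is δ = arccos(p₁·p₂) ≈ 0.944 rad (54.1°).
Interpolate at f = 1/3 with slerp weights a = sin((1−f)δ)/sin δ ≈ 0.727, b = sin(fδ)/sin δ ≈ 0.382.
p = a·p₁ + b·p₂ ≈ (-0.809, 0.358, 0.467); φ = arcsin(p_z) ≈ 27.85°, λ = atan2(p_y, p_x) ≈ 156.13°.

≈ (28°N, 156°E)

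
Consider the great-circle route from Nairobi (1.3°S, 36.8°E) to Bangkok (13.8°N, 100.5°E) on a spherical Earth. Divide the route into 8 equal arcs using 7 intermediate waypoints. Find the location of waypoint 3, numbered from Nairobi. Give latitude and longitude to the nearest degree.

Write both endpoints as unit vectors p₁, p₂ with components (cos φ cos λ, cos φ sin λ, sin φ).
The central angle between the endpoints is δ = arccos(p₁·p₂) ≈ 1.132 rad (64.9°).
Interpolate at f = 3/8 with slerp weights a = sin((1−f)δ)/sin δ ≈ 0.718, b = sin(fδ)/sin δ ≈ 0.455.
p = a·p₁ + b·p₂ ≈ (0.494, 0.864, 0.092); φ = arcsin(p_z) ≈ 5.29°, λ = atan2(p_y, p_x) ≈ 60.24°.

≈ 5°N, 60°E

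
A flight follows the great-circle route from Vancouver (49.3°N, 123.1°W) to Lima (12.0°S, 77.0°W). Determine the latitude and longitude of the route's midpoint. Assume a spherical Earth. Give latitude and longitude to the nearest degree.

≈ 20°N, 95°W

Write both endpoints as unit vectors p₁, p₂ with components (cos φ cos λ, cos φ sin λ, sin φ).
The central angle between the endpoints is δ = arccos(p₁·p₂) ≈ 1.282 rad (73.5°).
Interpolate at f = 1/2 with slerp weights a = sin((1−f)δ)/sin δ ≈ 0.624, b = sin(fδ)/sin δ ≈ 0.624.
p = a·p₁ + b·p₂ ≈ (-0.085, -0.935, 0.343); φ = arcsin(p_z) ≈ 20.08°, λ = atan2(p_y, p_x) ≈ -95.19°.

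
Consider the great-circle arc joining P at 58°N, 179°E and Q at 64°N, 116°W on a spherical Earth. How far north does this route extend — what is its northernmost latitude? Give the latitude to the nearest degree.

The great circle lies in the plane with unit normal n̂ = (p₁ × p₂)/|p₁ × p₂|.
Here n̂_z ≈ +0.413; the vertex latitude is φ_max = arccos|n̂_z| ≈ 65.6°.

≈ 66°N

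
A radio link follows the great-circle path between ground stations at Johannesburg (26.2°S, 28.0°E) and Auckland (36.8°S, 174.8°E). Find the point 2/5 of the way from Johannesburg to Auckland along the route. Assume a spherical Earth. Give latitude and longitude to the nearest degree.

≈ 60°S, 69°E

Convert each endpoint to a unit vector on the sphere (x = cos φ cos λ, y = cos φ sin λ, z = sin φ).
The central angle between the endpoints is δ = arccos(p₁·p₂) ≈ 1.914 rad (109.7°).
Interpolate at f = 2/5 with slerp weights a = sin((1−f)δ)/sin δ ≈ 0.969, b = sin(fδ)/sin δ ≈ 0.736.
p = a·p₁ + b·p₂ ≈ (0.181, 0.461, -0.869); φ = arcsin(p_z) ≈ -60.29°, λ = atan2(p_y, p_x) ≈ 68.63°.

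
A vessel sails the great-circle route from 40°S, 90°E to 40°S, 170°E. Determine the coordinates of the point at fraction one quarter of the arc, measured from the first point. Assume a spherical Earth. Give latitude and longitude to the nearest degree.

≈ 46°S, 109°E

Write both endpoints as unit vectors p₁, p₂ with components (cos φ cos λ, cos φ sin λ, sin φ).
The central angle between the endpoints is δ = arccos(p₁·p₂) ≈ 1.030 rad (59.0°).
Interpolate at f = 1/4 with slerp weights a = sin((1−f)δ)/sin δ ≈ 0.814, b = sin(fδ)/sin δ ≈ 0.297.
p = a·p₁ + b·p₂ ≈ (-0.224, 0.663, -0.714); φ = arcsin(p_z) ≈ -45.58°, λ = atan2(p_y, p_x) ≈ 108.67°.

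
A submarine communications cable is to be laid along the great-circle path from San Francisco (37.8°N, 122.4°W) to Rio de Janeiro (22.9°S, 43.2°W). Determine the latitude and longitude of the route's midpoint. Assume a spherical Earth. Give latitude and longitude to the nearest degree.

≈ (10°N, 79°W)

Convert each endpoint to a unit vector on the sphere (x = cos φ cos λ, y = cos φ sin λ, z = sin φ).
The central angle between the endpoints is δ = arccos(p₁·p₂) ≈ 1.673 rad (95.9°).
Interpolate at f = 1/2 with slerp weights a = sin((1−f)δ)/sin δ ≈ 0.746, b = sin(fδ)/sin δ ≈ 0.746.
p = a·p₁ + b·p₂ ≈ (0.185, -0.968, 0.167); φ = arcsin(p_z) ≈ 9.61°, λ = atan2(p_y, p_x) ≈ -79.18°.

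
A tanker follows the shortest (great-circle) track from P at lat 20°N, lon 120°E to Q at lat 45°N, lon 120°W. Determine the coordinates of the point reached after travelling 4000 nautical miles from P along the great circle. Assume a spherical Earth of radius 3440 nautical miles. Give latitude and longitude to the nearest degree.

≈ lat 55°N, lon 163°W

Convert each endpoint to a unit vector on the sphere (x = cos φ cos λ, y = cos φ sin λ, z = sin φ).
The central angle between the endpoints is δ = arccos(p₁·p₂) ≈ 1.661 rad (95.2°). The total great-circle distance is δ·R ≈ 1.661 × 3440 ≈ 5715 nmi, so the target fraction is f = 4000/5715 ≈ 0.700.
Interpolate at f ≈ 0.700 with slerp weights a = sin((1−f)δ)/sin δ ≈ 0.480, b = sin(fδ)/sin δ ≈ 0.922.
p = a·p₁ + b·p₂ ≈ (-0.551, -0.174, 0.816); φ = arcsin(p_z) ≈ 54.68°, λ = atan2(p_y, p_x) ≈ -162.51°.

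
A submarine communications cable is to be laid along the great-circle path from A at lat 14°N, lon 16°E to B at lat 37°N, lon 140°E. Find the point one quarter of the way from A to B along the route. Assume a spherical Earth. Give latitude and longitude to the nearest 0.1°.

≈ lat 32.1°N, lon 37.5°E

The haversine formula gives a central angle δ ≈ 1.863 rad (106.7°) between the endpoints.
Interpolate at f = 1/4 with slerp weights a = sin((1−f)δ)/sin δ ≈ 1.028, b = sin(fδ)/sin δ ≈ 0.469.
p = a·p₁ + b·p₂ ≈ (0.672, 0.516, 0.531); φ = arcsin(p_z) ≈ 32.07°, λ = atan2(p_y, p_x) ≈ 37.49°.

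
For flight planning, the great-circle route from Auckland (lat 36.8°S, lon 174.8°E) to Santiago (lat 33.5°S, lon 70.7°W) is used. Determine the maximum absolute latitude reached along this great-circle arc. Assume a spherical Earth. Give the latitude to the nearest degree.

≈ 53°S

The great circle lies in the plane with unit normal n̂ = (p₁ × p₂)/|p₁ × p₂|.
Here n̂_z ≈ +0.608; the vertex latitude is φ_max = arccos|n̂_z| ≈ 52.5°.
Check via Clairaut: cos φ_max = |cos φ₁| · sin C = cos(36.8°)·sin(130.5°) ≈ 0.608, again giving ≈ 52.5°.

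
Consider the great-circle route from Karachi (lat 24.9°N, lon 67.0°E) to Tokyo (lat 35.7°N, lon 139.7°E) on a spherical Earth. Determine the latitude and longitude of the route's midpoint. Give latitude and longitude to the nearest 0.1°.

The haversine formula gives a central angle δ ≈ 1.087 rad (62.3°) between the endpoints.
Interpolate at f = 1/2 with slerp weights a = sin((1−f)δ)/sin δ ≈ 0.584, b = sin(fδ)/sin δ ≈ 0.584.
p = a·p₁ + b·p₂ ≈ (-0.155, 0.795, 0.587); φ = arcsin(p_z) ≈ 35.94°, λ = atan2(p_y, p_x) ≈ 101.02°.

≈ lat 35.9°N, lon 101.0°E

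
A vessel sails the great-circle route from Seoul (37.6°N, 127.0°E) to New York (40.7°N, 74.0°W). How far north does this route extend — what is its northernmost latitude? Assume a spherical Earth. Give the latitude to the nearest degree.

≈ 77°N

The great circle lies in the plane with unit normal n̂ = (p₁ × p₂)/|p₁ × p₂|.
Here n̂_z ≈ +0.218; the vertex latitude is φ_max = arccos|n̂_z| ≈ 77.4°.
Check via Clairaut: cos φ_max = |cos φ₁| · sin C = cos(37.6°)·sin(16.0°) ≈ 0.218, again giving ≈ 77.4°.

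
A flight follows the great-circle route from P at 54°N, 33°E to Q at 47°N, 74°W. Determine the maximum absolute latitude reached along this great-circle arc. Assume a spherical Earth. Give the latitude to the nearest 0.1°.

The great circle lies in the plane with unit normal n̂ = (p₁ × p₂)/|p₁ × p₂|.
Here n̂_z ≈ -0.435; the vertex latitude is φ_max = arccos|n̂_z| ≈ 64.2°.
Check via Clairaut: cos φ_max = |cos φ₁| · sin C = cos(54.0°)·sin(47.8°) ≈ 0.435, again giving ≈ 64.2°.

≈ 64.2°N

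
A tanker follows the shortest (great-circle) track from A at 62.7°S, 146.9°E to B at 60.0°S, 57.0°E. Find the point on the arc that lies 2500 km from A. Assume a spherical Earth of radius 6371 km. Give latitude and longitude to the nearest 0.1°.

Write both endpoints as unit vectors p₁, p₂ with components (cos φ cos λ, cos φ sin λ, sin φ).
The central angle between the endpoints is δ = arccos(p₁·p₂) ≈ 0.692 rad (39.6°). The total great-circle distance is δ·R ≈ 0.692 × 6371 ≈ 4409 km, so the target fraction is f = 2500/4409 ≈ 0.567.
Interpolate at f ≈ 0.567 with slerp weights a = sin((1−f)δ)/sin δ ≈ 0.463, b = sin(fδ)/sin δ ≈ 0.599.
p = a·p₁ + b·p₂ ≈ (-0.015, 0.367, -0.930); φ = arcsin(p_z) ≈ -68.44°, λ = atan2(p_y, p_x) ≈ 92.26°.

≈ 68.4°S, 92.3°E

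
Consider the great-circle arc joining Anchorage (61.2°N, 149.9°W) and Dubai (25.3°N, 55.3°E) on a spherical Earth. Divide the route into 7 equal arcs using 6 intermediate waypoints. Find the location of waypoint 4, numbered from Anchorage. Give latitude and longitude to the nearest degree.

≈ (63°N, 72°E)

Convert each endpoint to a unit vector on the sphere (x = cos φ cos λ, y = cos φ sin λ, z = sin φ).
The central angle between the endpoints is δ = arccos(p₁·p₂) ≈ 1.590 rad (91.1°).
Interpolate at f = 4/7 with slerp weights a = sin((1−f)δ)/sin δ ≈ 0.630, b = sin(fδ)/sin δ ≈ 0.789.
p = a·p₁ + b·p₂ ≈ (0.143, 0.434, 0.889); φ = arcsin(p_z) ≈ 62.79°, λ = atan2(p_y, p_x) ≈ 71.72°.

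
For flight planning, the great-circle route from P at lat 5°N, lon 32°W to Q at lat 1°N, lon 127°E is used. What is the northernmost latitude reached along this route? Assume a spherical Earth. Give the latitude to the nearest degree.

The great circle lies in the plane with unit normal n̂ = (p₁ × p₂)/|p₁ × p₂|.
Here n̂_z ≈ +0.960; the vertex latitude is φ_max = arccos|n̂_z| ≈ 16.2°.
Check via Clairaut: cos φ_max = |cos φ₁| · sin C = cos(5.0°)·sin(74.6°) ≈ 0.960, again giving ≈ 16.2°.

≈ 16°N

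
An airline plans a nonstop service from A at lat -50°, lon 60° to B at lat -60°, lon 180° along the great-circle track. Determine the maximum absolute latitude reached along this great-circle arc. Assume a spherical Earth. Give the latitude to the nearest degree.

≈ -71°

The great circle lies in the plane with unit normal n̂ = (p₁ × p₂)/|p₁ × p₂|.
Here n̂_z ≈ +0.322; the vertex latitude is φ_max = arccos|n̂_z| ≈ 71.2°.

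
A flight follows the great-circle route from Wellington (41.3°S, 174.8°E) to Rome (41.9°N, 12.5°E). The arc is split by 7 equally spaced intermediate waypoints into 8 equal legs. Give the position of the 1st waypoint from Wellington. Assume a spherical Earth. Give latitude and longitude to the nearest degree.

Convert each endpoint to a unit vector on the sphere (x = cos φ cos λ, y = cos φ sin λ, z = sin φ).
The central angle between the endpoints is δ = arccos(p₁·p₂) ≈ 2.911 rad (166.8°).
Interpolate at f = 1/8 with slerp weights a = sin((1−f)δ)/sin δ ≈ 2.449, b = sin(fδ)/sin δ ≈ 1.555.
p = a·p₁ + b·p₂ ≈ (-0.702, 0.417, -0.577); φ = arcsin(p_z) ≈ -35.27°, λ = atan2(p_y, p_x) ≈ 149.26°.

≈ 35°S, 149°E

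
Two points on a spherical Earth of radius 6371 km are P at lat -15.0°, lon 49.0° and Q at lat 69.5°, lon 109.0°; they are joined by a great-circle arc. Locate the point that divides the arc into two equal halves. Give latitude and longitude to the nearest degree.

Convert each endpoint to a unit vector on the sphere (x = cos φ cos λ, y = cos φ sin λ, z = sin φ).
The central angle between the endpoints is δ = arccos(p₁·p₂) ≈ 1.644 rad (94.2°).
Interpolate at f = 1/2 with slerp weights a = sin((1−f)δ)/sin δ ≈ 0.735, b = sin(fδ)/sin δ ≈ 0.735.
p = a·p₁ + b·p₂ ≈ (0.382, 0.779, 0.498); φ = arcsin(p_z) ≈ 29.86°, λ = atan2(p_y, p_x) ≈ 63.89°.

≈ lat 30°, lon 64°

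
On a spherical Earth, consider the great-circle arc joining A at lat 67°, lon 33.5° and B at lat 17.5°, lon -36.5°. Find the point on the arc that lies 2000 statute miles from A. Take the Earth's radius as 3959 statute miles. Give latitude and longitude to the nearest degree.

≈ lat 50°, lon -14°

The haversine formula gives a central angle δ ≈ 1.155 rad (66.2°) between the endpoints. The total great-circle distance is δ·R ≈ 1.155 × 3959 ≈ 4571 mi, so the target fraction is f = 2000/4571 ≈ 0.438.
Interpolate at f ≈ 0.438 with slerp weights a = sin((1−f)δ)/sin δ ≈ 0.661, b = sin(fδ)/sin δ ≈ 0.529.
p = a·p₁ + b·p₂ ≈ (0.621, -0.158, 0.768); φ = arcsin(p_z) ≈ 50.15°, λ = atan2(p_y, p_x) ≈ -14.24°.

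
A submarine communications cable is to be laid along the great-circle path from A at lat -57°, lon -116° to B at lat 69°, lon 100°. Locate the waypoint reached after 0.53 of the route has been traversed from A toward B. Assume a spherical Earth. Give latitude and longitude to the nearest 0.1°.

≈ lat 20.5°, lon -157.4°

Write both endpoints as unit vectors p₁, p₂ with components (cos φ cos λ, cos φ sin λ, sin φ).
The central angle between the endpoints is δ = arccos(p₁·p₂) ≈ 2.796 rad (160.2°).
Interpolate at f = 0.53 with slerp weights a = sin((1−f)δ)/sin δ ≈ 2.855, b = sin(fδ)/sin δ ≈ 2.940.
p = a·p₁ + b·p₂ ≈ (-0.865, -0.360, 0.350); φ = arcsin(p_z) ≈ 20.51°, λ = atan2(p_y, p_x) ≈ -157.40°.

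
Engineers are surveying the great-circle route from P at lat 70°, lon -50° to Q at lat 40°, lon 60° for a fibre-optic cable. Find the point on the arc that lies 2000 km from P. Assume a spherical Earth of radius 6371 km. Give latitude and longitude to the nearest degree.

≈ lat 72°, lon 7°

Convert each endpoint to a unit vector on the sphere (x = cos φ cos λ, y = cos φ sin λ, z = sin φ).
The central angle between the endpoints is δ = arccos(p₁·p₂) ≈ 1.030 rad (59.0°). The total great-circle distance is δ·R ≈ 1.030 × 6371 ≈ 6565 km, so the target fraction is f = 2000/6565 ≈ 0.305.
Interpolate at f ≈ 0.305 with slerp weights a = sin((1−f)δ)/sin δ ≈ 0.766, b = sin(fδ)/sin δ ≈ 0.360.
p = a·p₁ + b·p₂ ≈ (0.306, 0.038, 0.951); φ = arcsin(p_z) ≈ 72.02°, λ = atan2(p_y, p_x) ≈ 7.11°.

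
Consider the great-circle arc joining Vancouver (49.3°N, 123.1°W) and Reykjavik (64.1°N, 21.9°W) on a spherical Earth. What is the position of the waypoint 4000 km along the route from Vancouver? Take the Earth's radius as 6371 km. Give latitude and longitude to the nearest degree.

≈ 69°N, 59°W

The haversine formula gives a central angle δ ≈ 0.894 rad (51.2°) between the endpoints. The total great-circle distance is δ·R ≈ 0.894 × 6371 ≈ 5693 km, so the target fraction is f = 4000/5693 ≈ 0.703.
Interpolate at f ≈ 0.703 with slerp weights a = sin((1−f)δ)/sin δ ≈ 0.337, b = sin(fδ)/sin δ ≈ 0.754.
p = a·p₁ + b·p₂ ≈ (0.185, -0.307, 0.934); φ = arcsin(p_z) ≈ 68.99°, λ = atan2(p_y, p_x) ≈ -58.85°.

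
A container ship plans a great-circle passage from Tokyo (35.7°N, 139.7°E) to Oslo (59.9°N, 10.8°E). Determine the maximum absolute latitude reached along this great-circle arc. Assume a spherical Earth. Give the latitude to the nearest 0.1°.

≈ 70.9°N

The great circle lies in the plane with unit normal n̂ = (p₁ × p₂)/|p₁ × p₂|.
Here n̂_z ≈ -0.327; the vertex latitude is φ_max = arccos|n̂_z| ≈ 70.9°.
Check via Clairaut: cos φ_max = |cos φ₁| · sin C = cos(35.7°)·sin(23.8°) ≈ 0.327, again giving ≈ 70.9°.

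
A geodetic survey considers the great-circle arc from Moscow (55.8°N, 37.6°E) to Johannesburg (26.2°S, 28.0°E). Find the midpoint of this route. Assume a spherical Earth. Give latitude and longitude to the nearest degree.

Write both endpoints as unit vectors p₁, p₂ with components (cos φ cos λ, cos φ sin λ, sin φ).
The central angle between the endpoints is δ = arccos(p₁·p₂) ≈ 1.438 rad (82.4°).
Interpolate at f = 1/2 with slerp weights a = sin((1−f)δ)/sin δ ≈ 0.665, b = sin(fδ)/sin δ ≈ 0.665.
p = a·p₁ + b·p₂ ≈ (0.822, 0.508, 0.256); φ = arcsin(p_z) ≈ 14.85°, λ = atan2(p_y, p_x) ≈ 31.70°.

≈ 15°N, 32°E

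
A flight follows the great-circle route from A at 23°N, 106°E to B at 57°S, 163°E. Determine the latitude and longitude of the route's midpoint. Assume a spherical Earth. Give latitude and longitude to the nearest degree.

Convert each endpoint to a unit vector on the sphere (x = cos φ cos λ, y = cos φ sin λ, z = sin φ).
The central angle between the endpoints is δ = arccos(p₁·p₂) ≈ 1.625 rad (93.1°).
Interpolate at f = 1/2 with slerp weights a = sin((1−f)δ)/sin δ ≈ 0.727, b = sin(fδ)/sin δ ≈ 0.727.
p = a·p₁ + b·p₂ ≈ (-0.563, 0.759, -0.326); φ = arcsin(p_z) ≈ -19.01°, λ = atan2(p_y, p_x) ≈ 126.57°.

≈ 19°S, 127°E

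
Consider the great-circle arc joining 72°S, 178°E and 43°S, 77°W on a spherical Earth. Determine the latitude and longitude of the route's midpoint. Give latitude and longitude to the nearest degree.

Convert each endpoint to a unit vector on the sphere (x = cos φ cos λ, y = cos φ sin λ, z = sin φ).
The central angle between the endpoints is δ = arccos(p₁·p₂) ≈ 0.940 rad (53.8°).
Interpolate at f = 1/2 with slerp weights a = sin((1−f)δ)/sin δ ≈ 0.561, b = sin(fδ)/sin δ ≈ 0.561.
p = a·p₁ + b·p₂ ≈ (-0.081, -0.394, -0.916); φ = arcsin(p_z) ≈ -66.31°, λ = atan2(p_y, p_x) ≈ -101.62°.

≈ 66°S, 102°W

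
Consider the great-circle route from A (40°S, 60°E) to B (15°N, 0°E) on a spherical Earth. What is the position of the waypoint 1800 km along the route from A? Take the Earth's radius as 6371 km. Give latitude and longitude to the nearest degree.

Write both endpoints as unit vectors p₁, p₂ with components (cos φ cos λ, cos φ sin λ, sin φ).
The central angle between the endpoints is δ = arccos(p₁·p₂) ≈ 1.366 rad (78.3°). The total great-circle distance is δ·R ≈ 1.366 × 6371 ≈ 8701 km, so the target fraction is f = 1800/8701 ≈ 0.207.
Interpolate at f ≈ 0.207 with slerp weights a = sin((1−f)δ)/sin δ ≈ 0.902, b = sin(fδ)/sin δ ≈ 0.285.
p = a·p₁ + b·p₂ ≈ (0.621, 0.599, -0.506); φ = arcsin(p_z) ≈ -30.42°, λ = atan2(p_y, p_x) ≈ 43.96°.

≈ (30°S, 44°E)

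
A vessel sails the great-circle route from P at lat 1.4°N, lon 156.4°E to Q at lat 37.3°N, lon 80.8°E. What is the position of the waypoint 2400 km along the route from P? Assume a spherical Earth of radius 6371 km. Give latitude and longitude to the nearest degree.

Convert each endpoint to a unit vector on the sphere (x = cos φ cos λ, y = cos φ sin λ, z = sin φ).
The central angle between the endpoints is δ = arccos(p₁·p₂) ≈ 1.357 rad (77.7°). The total great-circle distance is δ·R ≈ 1.357 × 6371 ≈ 8643 km, so the target fraction is f = 2400/8643 ≈ 0.278.
Interpolate at f ≈ 0.278 with slerp weights a = sin((1−f)δ)/sin δ ≈ 0.850, b = sin(fδ)/sin δ ≈ 0.376.
p = a·p₁ + b·p₂ ≈ (-0.731, 0.636, 0.249); φ = arcsin(p_z) ≈ 14.41°, λ = atan2(p_y, p_x) ≈ 138.97°.

≈ lat 14°N, lon 139°E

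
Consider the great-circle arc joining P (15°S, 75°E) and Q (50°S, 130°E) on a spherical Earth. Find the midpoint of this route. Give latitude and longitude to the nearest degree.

≈ (36°S, 97°E)

Convert each endpoint to a unit vector on the sphere (x = cos φ cos λ, y = cos φ sin λ, z = sin φ).
The central angle between the endpoints is δ = arccos(p₁·p₂) ≈ 0.983 rad (56.3°).
Interpolate at f = 1/2 with slerp weights a = sin((1−f)δ)/sin δ ≈ 0.567, b = sin(fδ)/sin δ ≈ 0.567.
p = a·p₁ + b·p₂ ≈ (-0.093, 0.808, -0.581); φ = arcsin(p_z) ≈ -35.54°, λ = atan2(p_y, p_x) ≈ 96.53°.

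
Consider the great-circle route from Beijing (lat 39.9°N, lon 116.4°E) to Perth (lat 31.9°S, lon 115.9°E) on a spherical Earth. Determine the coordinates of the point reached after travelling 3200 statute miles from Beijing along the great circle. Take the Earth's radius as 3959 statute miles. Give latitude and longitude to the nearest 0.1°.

≈ lat 6.4°S, lon 116.1°E

From cos δ = sin φ₁ sin φ₂ + cos φ₁ cos φ₂ cos Δλ, the central angle is δ ≈ 1.253 rad (71.8°). The total great-circle distance is δ·R ≈ 1.253 × 3959 ≈ 4961 mi, so the target fraction is f = 3200/4961 ≈ 0.645.
Interpolate at f ≈ 0.645 with slerp weights a = sin((1−f)δ)/sin δ ≈ 0.453, b = sin(fδ)/sin δ ≈ 0.761.
p = a·p₁ + b·p₂ ≈ (-0.437, 0.893, -0.112); φ = arcsin(p_z) ≈ -6.41°, λ = atan2(p_y, p_x) ≈ 116.07°.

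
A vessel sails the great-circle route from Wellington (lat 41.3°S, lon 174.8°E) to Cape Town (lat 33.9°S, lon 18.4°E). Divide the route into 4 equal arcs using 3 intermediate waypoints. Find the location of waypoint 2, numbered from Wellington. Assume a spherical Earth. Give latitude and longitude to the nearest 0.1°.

≈ lat 74.7°S, lon 83.2°E

From cos δ = sin φ₁ sin φ₂ + cos φ₁ cos φ₂ cos Δλ, the central angle is δ ≈ 1.776 rad (101.7°).
Interpolate at f = 2/4 with slerp weights a = sin((1−f)δ)/sin δ ≈ 0.792, b = sin(fδ)/sin δ ≈ 0.792.
p = a·p₁ + b·p₂ ≈ (0.031, 0.261, -0.965); φ = arcsin(p_z) ≈ -74.73°, λ = atan2(p_y, p_x) ≈ 83.19°.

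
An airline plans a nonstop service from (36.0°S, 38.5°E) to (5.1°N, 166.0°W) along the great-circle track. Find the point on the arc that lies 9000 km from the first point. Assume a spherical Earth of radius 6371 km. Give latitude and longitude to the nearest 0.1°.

Convert each endpoint to a unit vector on the sphere (x = cos φ cos λ, y = cos φ sin λ, z = sin φ).
The central angle between the endpoints is δ = arccos(p₁·p₂) ≈ 2.474 rad (141.8°). The total great-circle distance is δ·R ≈ 2.474 × 6371 ≈ 15764 km, so the target fraction is f = 9000/15764 ≈ 0.571.
Interpolate at f ≈ 0.571 with slerp weights a = sin((1−f)δ)/sin δ ≈ 1.411, b = sin(fδ)/sin δ ≈ 1.596.
p = a·p₁ + b·p₂ ≈ (-0.649, 0.326, -0.687); φ = arcsin(p_z) ≈ -43.43°, λ = atan2(p_y, p_x) ≈ 153.32°.

≈ (43.4°S, 153.3°E)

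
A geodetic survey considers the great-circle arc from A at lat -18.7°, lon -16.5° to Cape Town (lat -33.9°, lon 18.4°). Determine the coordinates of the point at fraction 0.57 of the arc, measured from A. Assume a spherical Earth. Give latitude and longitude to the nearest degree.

≈ lat -28°, lon 2°

The haversine formula gives a central angle δ ≈ 0.603 rad (34.6°) between the endpoints.
Interpolate at f = 0.57 with slerp weights a = sin((1−f)δ)/sin δ ≈ 0.452, b = sin(fδ)/sin δ ≈ 0.594.
p = a·p₁ + b·p₂ ≈ (0.879, 0.034, -0.476); φ = arcsin(p_z) ≈ -28.45°, λ = atan2(p_y, p_x) ≈ 2.22°.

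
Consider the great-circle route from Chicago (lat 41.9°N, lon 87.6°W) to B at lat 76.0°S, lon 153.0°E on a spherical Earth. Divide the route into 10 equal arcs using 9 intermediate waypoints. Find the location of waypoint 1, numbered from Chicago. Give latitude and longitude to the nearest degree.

≈ lat 29°N, lon 92°W

The haversine formula gives a central angle δ ≈ 2.399 rad (137.4°) between the endpoints.
Interpolate at f = 1/10 with slerp weights a = sin((1−f)δ)/sin δ ≈ 1.230, b = sin(fδ)/sin δ ≈ 0.351.
p = a·p₁ + b·p₂ ≈ (-0.037, -0.876, 0.481); φ = arcsin(p_z) ≈ 28.73°, λ = atan2(p_y, p_x) ≈ -92.44°.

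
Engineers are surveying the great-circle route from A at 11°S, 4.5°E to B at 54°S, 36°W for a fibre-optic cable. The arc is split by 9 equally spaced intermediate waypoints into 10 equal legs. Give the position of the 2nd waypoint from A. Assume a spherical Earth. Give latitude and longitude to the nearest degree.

≈ 20°S, 1°W

From cos δ = sin φ₁ sin φ₂ + cos φ₁ cos φ₂ cos Δλ, the central angle is δ ≈ 0.936 rad (53.6°).
Interpolate at f = 2/10 with slerp weights a = sin((1−f)δ)/sin δ ≈ 0.845, b = sin(fδ)/sin δ ≈ 0.231.
p = a·p₁ + b·p₂ ≈ (0.937, -0.015, -0.348); φ = arcsin(p_z) ≈ -20.38°, λ = atan2(p_y, p_x) ≈ -0.90°.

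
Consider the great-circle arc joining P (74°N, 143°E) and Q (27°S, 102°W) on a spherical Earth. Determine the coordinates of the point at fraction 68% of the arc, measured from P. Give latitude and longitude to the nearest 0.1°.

Write both endpoints as unit vectors p₁, p₂ with components (cos φ cos λ, cos φ sin λ, sin φ).
The central angle between the endpoints is δ = arccos(p₁·p₂) ≈ 2.141 rad (122.7°).
Interpolate at f = 0.68 with slerp weights a = sin((1−f)δ)/sin δ ≈ 0.752, b = sin(fδ)/sin δ ≈ 1.181.
p = a·p₁ + b·p₂ ≈ (-0.384, -0.904, 0.187); φ = arcsin(p_z) ≈ 10.78°, λ = atan2(p_y, p_x) ≈ -113.03°.

≈ (10.8°N, 113.0°W)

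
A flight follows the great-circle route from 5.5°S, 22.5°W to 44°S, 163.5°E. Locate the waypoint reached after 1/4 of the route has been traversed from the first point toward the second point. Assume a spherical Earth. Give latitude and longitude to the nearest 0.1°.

The haversine formula gives a central angle δ ≈ 2.273 rad (130.2°) between the endpoints.
Interpolate at f = 1/4 with slerp weights a = sin((1−f)δ)/sin δ ≈ 1.298, b = sin(fδ)/sin δ ≈ 0.705.
p = a·p₁ + b·p₂ ≈ (0.707, -0.350, -0.614); φ = arcsin(p_z) ≈ -37.86°, λ = atan2(p_y, p_x) ≈ -26.35°.

≈ 37.9°S, 26.3°W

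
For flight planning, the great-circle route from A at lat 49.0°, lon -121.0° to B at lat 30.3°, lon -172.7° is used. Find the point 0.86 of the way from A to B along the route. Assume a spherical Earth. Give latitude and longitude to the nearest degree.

Write both endpoints as unit vectors p₁, p₂ with components (cos φ cos λ, cos φ sin λ, sin φ).
The central angle between the endpoints is δ = arccos(p₁·p₂) ≈ 0.750 rad (43.0°).
Interpolate at f = 0.86 with slerp weights a = sin((1−f)δ)/sin δ ≈ 0.154, b = sin(fδ)/sin δ ≈ 0.882.
p = a·p₁ + b·p₂ ≈ (-0.807, -0.183, 0.561); φ = arcsin(p_z) ≈ 34.13°, λ = atan2(p_y, p_x) ≈ -167.21°.

≈ lat 34°, lon -167°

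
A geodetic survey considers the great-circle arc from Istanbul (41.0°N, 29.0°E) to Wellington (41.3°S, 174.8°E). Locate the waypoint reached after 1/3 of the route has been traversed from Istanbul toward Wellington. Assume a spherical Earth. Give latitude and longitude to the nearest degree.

≈ 17°N, 82°E

The haversine formula gives a central angle δ ≈ 2.695 rad (154.4°) between the endpoints.
Interpolate at f = 1/3 with slerp weights a = sin((1−f)δ)/sin δ ≈ 2.257, b = sin(fδ)/sin δ ≈ 1.811.
p = a·p₁ + b·p₂ ≈ (0.134, 0.949, 0.285); φ = arcsin(p_z) ≈ 16.56°, λ = atan2(p_y, p_x) ≈ 81.94°.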